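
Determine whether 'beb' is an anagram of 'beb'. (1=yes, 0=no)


Sort characters of 'beb': 'bbe'
Sort characters of 'beb': 'bbe'
Sorted forms match -> they ARE anagrams
Result: 1

1


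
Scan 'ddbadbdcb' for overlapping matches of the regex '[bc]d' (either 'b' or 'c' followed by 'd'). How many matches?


Pattern: [bc]d means either 'b' or 'c' followed by 'd'.
Scanning 'ddbadbdcb' position-by-position:
  Pos 0: window 'dd' -> no
  Pos 1: window 'db' -> no
  Pos 2: window 'ba' -> no
  Pos 3: window 'ad' -> no
  Pos 4: window 'db' -> no
  Pos 5: window 'bd' -> MATCH
  Pos 6: window 'dc' -> no
  Pos 7: window 'cb' -> no
  Pos 8: window 'b' -> no
Total matches: 1

1


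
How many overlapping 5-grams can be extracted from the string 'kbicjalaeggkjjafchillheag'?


String 'kbicjalaeggkjjafchillheag' has length L = 25.
Number of overlapping n-grams = L - n + 1
Substituting: 25 - 5 + 1 = 21

21


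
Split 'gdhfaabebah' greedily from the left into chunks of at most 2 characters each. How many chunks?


'gdhfaabebah' has 11 characters.
Chunking with max size 2:
  Chunk 1: 'gd' (positions 0-1)
  Chunk 2: 'hf' (positions 2-3)
  Chunk 3: 'aa' (positions 4-5)
  Chunk 4: 'be' (positions 6-7)
  Chunk 5: 'ba' (positions 8-9)
  Chunk 6: 'h' (positions 10-10)
Total chunks: ceil(11 / 2) = 6

6


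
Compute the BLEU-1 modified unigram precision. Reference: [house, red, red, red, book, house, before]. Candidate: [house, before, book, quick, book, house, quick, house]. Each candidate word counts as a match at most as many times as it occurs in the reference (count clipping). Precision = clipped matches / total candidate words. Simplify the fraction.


Reference word counts: {'before': 1, 'book': 1, 'house': 2, 'red': 3}
Checking each candidate word (with clipping):
  'house' -> in reference (ref count 2, used 1/2) -> match (matches: 1)
  'before' -> in reference (ref count 1, used 1/1) -> match (matches: 2)
  'book' -> in reference (ref count 1, used 1/1) -> match (matches: 3)
  'quick' -> not in reference -> no match (matches: 3)
  'book' -> ref count 1 already used up (1/1) -> clipped, no match (matches: 3)
  'house' -> in reference (ref count 2, used 2/2) -> match (matches: 4)
  'quick' -> not in reference -> no match (matches: 4)
  'house' -> ref count 2 already used up (2/2) -> clipped, no match (matches: 4)
Clipped matches: 4, Candidate length: 8
Precision = 4/8 = 1/2

1/2


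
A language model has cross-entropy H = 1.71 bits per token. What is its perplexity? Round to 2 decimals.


Perplexity formula: PP = 2^H
H = 1.71
PP = 2^1.71
Decompose: 2^1.71 = 2^1 * 2^0.71
2^1 = 2, 2^0.71 ~ 1.6358041
PP ~ 2 * 1.6358041 = 3.2716082
Rounded to 2 decimals: 3.27

3.27


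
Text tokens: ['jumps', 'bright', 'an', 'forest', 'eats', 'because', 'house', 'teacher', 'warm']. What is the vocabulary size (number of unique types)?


Listing all tokens and tracking unique types:
  Token 1: 'jumps' -> NEW (unique so far: 1)
  Token 2: 'bright' -> NEW (unique so far: 2)
  Token 3: 'an' -> NEW (unique so far: 3)
  Token 4: 'forest' -> NEW (unique so far: 4)
  Token 5: 'eats' -> NEW (unique so far: 5)
  Token 6: 'because' -> NEW (unique so far: 6)
  Token 7: 'house' -> NEW (unique so far: 7)
  Token 8: 'teacher' -> NEW (unique so far: 8)
  Token 9: 'warm' -> NEW (unique so far: 9)
Unique types: ('an', 'because', 'bright', 'eats', 'forest', 'house', 'jumps', 'teacher', 'warm')
Vocabulary size: 9

9


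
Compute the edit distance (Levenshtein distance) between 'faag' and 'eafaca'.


Building DP table for s1='faag' (len 4) and s2='eafaca' (len 6):
       e  a  f  a  c  a
    0  1  2  3  4  5  6
  f 1  1  2  2  3  4  5
  a 2  2  1  2  2  3  4
  a 3  3  2  2  2  3  3
  g 4  4  3  3  3  3  4
Edit distance = dp[4][6] = 4

4


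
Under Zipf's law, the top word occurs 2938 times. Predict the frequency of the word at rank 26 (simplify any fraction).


Zipf's law: freq(rank) = f1 / rank
f1 = 2938, rank = 26
freq = 2938 / 26
= 113

113


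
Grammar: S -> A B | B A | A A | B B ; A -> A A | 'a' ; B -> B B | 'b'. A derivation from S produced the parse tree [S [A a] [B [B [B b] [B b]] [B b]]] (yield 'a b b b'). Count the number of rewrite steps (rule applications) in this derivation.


Every bracketed nonterminal node [X ...] in the tree is produced by exactly one rule application.
Reading the tree off as a leftmost derivation:
  Step 1: S  =>  A B   (applied S -> A B)
  Step 2: A B  =>  a B   (applied A -> a)
  Step 3: a B  =>  a B B   (applied B -> B B)
  Step 4: a B B  =>  a B B B   (applied B -> B B)
  Step 5: a B B B  =>  a b B B   (applied B -> b)
  Step 6: a b B B  =>  a b b B   (applied B -> b)
  Step 7: a b b B  =>  a b b b   (applied B -> b)
Final yield: a b b b
Total rewrite steps: 7

7


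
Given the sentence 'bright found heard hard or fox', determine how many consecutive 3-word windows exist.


Word trigrams from [6] words:
  Trigram 1: (bright found heard)
  Trigram 2: (found heard hard)
  Trigram 3: (heard hard or)
  Trigram 4: (hard or fox)
Total word trigrams: 6 - 2 = 4

4


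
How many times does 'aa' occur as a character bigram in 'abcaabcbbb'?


Scanning 'abcaabcbbb' for bigram 'aa':
  Position 0: 'ab' -> no
  Position 1: 'bc' -> no
  Position 2: 'ca' -> no
  Position 3: 'aa' -> MATCH
  Position 4: 'ab' -> no
  Position 5: 'bc' -> no
  Position 6: 'cb' -> no
  Position 7: 'bb' -> no
  Position 8: 'bb' -> no
Total matches: 1

1


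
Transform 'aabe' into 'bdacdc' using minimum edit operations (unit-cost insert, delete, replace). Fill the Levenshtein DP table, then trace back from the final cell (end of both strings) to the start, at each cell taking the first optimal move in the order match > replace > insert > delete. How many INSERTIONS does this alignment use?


Edit distance = 5. Backtracking from cell (4, 6) with preference match > replace > insert > delete,
then listing the resulting alignment 'aabe' -> 'bdacdc' left to right:
  Step 1: insert 'b' [insertion #1]
  Step 2: insert 'd' [insertion #2]
  Step 3: keep 'a'
  Step 4: replace a->c
  Step 5: replace b->d
  Step 6: replace e->c
Total insertions: 2

2


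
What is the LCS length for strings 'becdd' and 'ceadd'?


DP table for LCS of 'becdd' and 'ceadd':
       c  e  a  d  d
    0  0  0  0  0  0
  b 0  0  0  0  0  0
  e 0  0  1  1  1  1
  c 0  1  1  1  1  1
  d 0  1  1  1  2  2
  d 0  1  1  1  2  3
LCS: 'edd'
LCS length = 3

3


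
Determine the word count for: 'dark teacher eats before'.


Counting words by splitting on spaces:
  Word 1: 'dark'
  Word 2: 'teacher'
  Word 3: 'eats'
  Word 4: 'before'
Total words: 4

4


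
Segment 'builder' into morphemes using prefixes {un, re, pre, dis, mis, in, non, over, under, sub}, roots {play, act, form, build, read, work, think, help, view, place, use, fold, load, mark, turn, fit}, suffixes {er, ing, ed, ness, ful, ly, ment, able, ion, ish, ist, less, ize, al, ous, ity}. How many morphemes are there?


Segmenting 'builder' against the inventory:
  'build' -> root (morpheme 1)
  'er' -> suffix (morpheme 2)
Total morphemes: 2

2


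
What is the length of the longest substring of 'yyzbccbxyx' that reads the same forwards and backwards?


Scanning 'yyzbccbxyx' for palindromic substrings.
Substring at positions 3-6: 'bccb'.
Check: reverse('bccb') = 'bccb' -> palindrome confirmed.
Neighbouring characters ('z' / 'x') break symmetry, so it cannot extend further.
No longer palindromic substring exists; longest length = 4

4


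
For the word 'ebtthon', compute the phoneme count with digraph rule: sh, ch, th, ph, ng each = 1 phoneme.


Parsing 'ebtthon' greedily, digraphs first:
  'e' -> vowel phoneme (phonemes so far: 1)
  'b' -> consonant phoneme (phonemes so far: 2)
  't' -> consonant phoneme (phonemes so far: 3)
  'th' -> digraph (1 consonant phoneme) (phonemes so far: 4)
  'o' -> vowel phoneme (phonemes so far: 5)
  'n' -> consonant phoneme (phonemes so far: 6)
Total phonemes: 6

6


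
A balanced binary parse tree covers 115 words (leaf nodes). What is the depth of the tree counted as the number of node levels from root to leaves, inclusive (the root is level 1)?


In a balanced binary tree with n leaves the deepest leaf is ceil(log2(n)) edges below the root,
so counting node levels inclusive of root and leaves gives ceil(log2(n)) + 1 levels.
log2(115) = 6.8455
ceil(6.8455) = 7
levels = 7 + 1 = 8

8


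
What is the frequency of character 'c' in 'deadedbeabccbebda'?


Scanning 'deadedbeabccbebda' for 'c':
  Position 10: 'c' -> MATCH (count: 1)
  Position 11: 'c' -> MATCH (count: 2)
Total occurrences of 'c': 2

2


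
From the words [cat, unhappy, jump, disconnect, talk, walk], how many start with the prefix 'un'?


Checking each word for prefix 'un':
  'cat' -> no (count: 0)
  'unhappy' -> YES, starts with 'un' (count: 1)
  'jump' -> no (count: 1)
  'disconnect' -> no (count: 1)
  'talk' -> no (count: 1)
  'walk' -> no (count: 1)
Total with prefix 'un': 1

1


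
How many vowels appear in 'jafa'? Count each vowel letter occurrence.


Scanning each character of 'jafa':
  Position 1: 'j' -> consonant (running count: 0)
  Position 2: 'a' -> vowel (running count: 1)
  Position 3: 'f' -> consonant (running count: 1)
  Position 4: 'a' -> vowel (running count: 2)
Total vowels: 2

2


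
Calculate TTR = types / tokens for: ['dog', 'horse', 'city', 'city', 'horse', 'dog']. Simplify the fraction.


Tokens: 6
Unique types: ('city', 'dog', 'horse') = 3
TTR = 3/6
Simplify: divide both by 3 -> 1/2
TTR = 1/2

1/2


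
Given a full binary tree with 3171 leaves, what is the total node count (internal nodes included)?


Leaf nodes (terminals): 3171
Internal nodes = n - 1 = 3171 - 1 = 3170
Total = leaves + internal = 3171 + 3170 = 6341

6341


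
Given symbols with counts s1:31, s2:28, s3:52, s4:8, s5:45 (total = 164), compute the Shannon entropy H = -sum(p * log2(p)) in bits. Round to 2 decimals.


Computing entropy H = -sum(p_i * log2(p_i)):
  s1: p = 31/164 = 0.1890, -p*log2(p) = 0.4543
  s2: p = 28/164 = 0.1707, -p*log2(p) = 0.4354
  s3: p = 52/164 = 0.3171, -p*log2(p) = 0.5254
  s4: p = 8/164 = 0.0488, -p*log2(p) = 0.2126
  s5: p = 45/164 = 0.2744, -p*log2(p) = 0.5119
H = sum of terms = 2.1396
Rounded to 2 decimals: 2.14

2.14


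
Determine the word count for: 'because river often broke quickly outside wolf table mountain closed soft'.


Counting words by splitting on spaces:
  Word 1: 'because'
  Word 2: 'river'
  Word 3: 'often'
  Word 4: 'broke'
  Word 5: 'quickly'
  Word 6: 'outside'
  Word 7: 'wolf'
  Word 8: 'table'
  Word 9: 'mountain'
  Word 10: 'closed'
  Word 11: 'soft'
Total words: 11

11


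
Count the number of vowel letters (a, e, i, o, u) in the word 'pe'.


Scanning each character of 'pe':
  Position 1: 'p' -> consonant (running count: 0)
  Position 2: 'e' -> vowel (running count: 1)
Total vowels: 1

1


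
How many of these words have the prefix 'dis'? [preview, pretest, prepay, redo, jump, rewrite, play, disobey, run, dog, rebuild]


Checking each word for prefix 'dis':
  'preview' -> no (count: 0)
  'pretest' -> no (count: 0)
  'prepay' -> no (count: 0)
  'redo' -> no (count: 0)
  'jump' -> no (count: 0)
  'rewrite' -> no (count: 0)
  'play' -> no (count: 0)
  'disobey' -> YES, starts with 'dis' (count: 1)
  'run' -> no (count: 1)
  'dog' -> no (count: 1)
  'rebuild' -> no (count: 1)
Total with prefix 'dis': 1

1


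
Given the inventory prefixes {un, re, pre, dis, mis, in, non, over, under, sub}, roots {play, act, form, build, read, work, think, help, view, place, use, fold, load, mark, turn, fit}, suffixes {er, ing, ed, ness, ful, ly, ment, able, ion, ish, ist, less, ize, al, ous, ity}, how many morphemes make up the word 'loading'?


Segmenting 'loading' against the inventory:
  'load' -> root (morpheme 1)
  'ing' -> suffix (morpheme 2)
Total morphemes: 2

2


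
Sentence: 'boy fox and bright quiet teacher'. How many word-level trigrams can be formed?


Word trigrams from [6] words:
  Trigram 1: (boy fox and)
  Trigram 2: (fox and bright)
  Trigram 3: (and bright quiet)
  Trigram 4: (bright quiet teacher)
Total word trigrams: 6 - 2 = 4

4


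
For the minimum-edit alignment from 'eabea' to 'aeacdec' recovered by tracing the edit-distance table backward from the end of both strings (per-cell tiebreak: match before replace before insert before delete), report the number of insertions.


Edit distance = 4. Backtracking from cell (5, 7) with preference match > replace > insert > delete,
then listing the resulting alignment 'eabea' -> 'aeacdec' left to right:
  Step 1: insert 'a' [insertion #1]
  Step 2: keep 'e'
  Step 3: keep 'a'
  Step 4: insert 'c' [insertion #2]
  Step 5: replace b->d
  Step 6: keep 'e'
  Step 7: replace a->c
Total insertions: 2

2


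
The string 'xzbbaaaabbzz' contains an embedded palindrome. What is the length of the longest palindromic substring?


Scanning 'xzbbaaaabbzz' for palindromic substrings.
Substring at positions 1-10: 'zbbaaaabbz'.
Check: reverse('zbbaaaabbz') = 'zbbaaaabbz' -> palindrome confirmed.
Neighbouring characters ('x' / 'z') break symmetry, so it cannot extend further.
No longer palindromic substring exists; longest length = 10

10


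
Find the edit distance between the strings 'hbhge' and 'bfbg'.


Building DP table for s1='hbhge' (len 5) and s2='bfbg' (len 4):
       b  f  b  g
    0  1  2  3  4
  h 1  1  2  3  4
  b 2  1  2  2  3
  h 3  2  2  3  3
  g 4  3  3  3  3
  e 5  4  4  4  4
Edit distance = dp[5][4] = 4

4


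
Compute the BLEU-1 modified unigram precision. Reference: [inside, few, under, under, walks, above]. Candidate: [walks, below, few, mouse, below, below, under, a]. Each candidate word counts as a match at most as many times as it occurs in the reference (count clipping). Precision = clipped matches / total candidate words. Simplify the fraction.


Reference word counts: {'above': 1, 'few': 1, 'inside': 1, 'under': 2, 'walks': 1}
Checking each candidate word (with clipping):
  'walks' -> in reference (ref count 1, used 1/1) -> match (matches: 1)
  'below' -> not in reference -> no match (matches: 1)
  'few' -> in reference (ref count 1, used 1/1) -> match (matches: 2)
  'mouse' -> not in reference -> no match (matches: 2)
  'below' -> not in reference -> no match (matches: 2)
  'below' -> not in reference -> no match (matches: 2)
  'under' -> in reference (ref count 2, used 1/2) -> match (matches: 3)
  'a' -> not in reference -> no match (matches: 3)
Clipped matches: 3, Candidate length: 8
Precision = 3/8

3/8


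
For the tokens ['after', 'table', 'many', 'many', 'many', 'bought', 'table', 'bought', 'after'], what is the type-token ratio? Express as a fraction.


Tokens: 9
Unique types: ('after', 'bought', 'many', 'table') = 4
TTR = 4/9
Already in lowest terms.

4/9


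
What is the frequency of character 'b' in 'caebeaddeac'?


Scanning 'caebeaddeac' for 'b':
  Position 3: 'b' -> MATCH (count: 1)
Total occurrences of 'b': 1

1


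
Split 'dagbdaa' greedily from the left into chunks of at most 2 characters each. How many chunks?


'dagbdaa' has 7 characters.
Chunking with max size 2:
  Chunk 1: 'da' (positions 0-1)
  Chunk 2: 'gb' (positions 2-3)
  Chunk 3: 'da' (positions 4-5)
  Chunk 4: 'a' (positions 6-6)
Total chunks: ceil(7 / 2) = 4

4


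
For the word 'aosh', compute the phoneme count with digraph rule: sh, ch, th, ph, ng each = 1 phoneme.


Parsing 'aosh' greedily, digraphs first:
  'a' -> vowel phoneme (phonemes so far: 1)
  'o' -> vowel phoneme (phonemes so far: 2)
  'sh' -> digraph (1 consonant phoneme) (phonemes so far: 3)
Total phonemes: 3

3


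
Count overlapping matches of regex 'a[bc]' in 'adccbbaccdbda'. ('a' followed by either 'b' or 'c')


Pattern: a[bc] means 'a' followed by either 'b' or 'c'.
Scanning 'adccbbaccdbda' position-by-position:
  Pos 0: window 'ad' -> no
  Pos 1: window 'dc' -> no
  Pos 2: window 'cc' -> no
  Pos 3: window 'cb' -> no
  Pos 4: window 'bb' -> no
  Pos 5: window 'ba' -> no
  Pos 6: window 'ac' -> MATCH
  Pos 7: window 'cc' -> no
  Pos 8: window 'cd' -> no
  Pos 9: window 'db' -> no
  Pos 10: window 'bd' -> no
  Pos 11: window 'da' -> no
  Pos 12: window 'a' -> no
Total matches: 1

1


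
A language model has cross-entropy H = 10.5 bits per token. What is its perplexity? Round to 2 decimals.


Perplexity formula: PP = 2^H
H = 10.5
PP = 2^10.5
Decompose: 2^10.5 = 2^10 * 2^0.5 = 2^10 * sqrt(2)
2^10 = 1024, sqrt(2) ~ 1.4142136
PP ~ 1024 * 1.4142136 = 1448.1547264
Rounded to 2 decimals: 1448.15

1448.15


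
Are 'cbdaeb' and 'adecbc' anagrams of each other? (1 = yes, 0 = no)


Sort characters of 'cbdaeb': 'abbcde'
Sort characters of 'adecbc': 'abccde'
Sorted forms differ -> they are NOT anagrams
Result: 0

0


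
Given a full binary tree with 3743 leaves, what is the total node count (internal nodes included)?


Leaf nodes (terminals): 3743
Internal nodes = n - 1 = 3743 - 1 = 3742
Total = leaves + internal = 3743 + 3742 = 7485

7485


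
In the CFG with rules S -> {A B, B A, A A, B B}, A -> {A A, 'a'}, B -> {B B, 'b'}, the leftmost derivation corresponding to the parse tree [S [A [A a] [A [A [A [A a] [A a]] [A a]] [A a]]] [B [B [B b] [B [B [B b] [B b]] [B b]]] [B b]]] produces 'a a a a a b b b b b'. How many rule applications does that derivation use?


Every bracketed nonterminal node [X ...] in the tree is produced by exactly one rule application.
Reading the tree off as a leftmost derivation:
  Step 1: S  =>  A B   (applied S -> A B)
  Step 2: A B  =>  A A B   (applied A -> A A)
  Step 3: A A B  =>  a A B   (applied A -> a)
  Step 4: a A B  =>  a A A B   (applied A -> A A)
  Step 5: a A A B  =>  a A A A B   (applied A -> A A)
  Step 6: a A A A B  =>  a A A A A B   (applied A -> A A)
  Step 7: a A A A A B  =>  a a A A A B   (applied A -> a)
  Step 8: a a A A A B  =>  a a a A A B   (applied A -> a)
  Step 9: a a a A A B  =>  a a a a A B   (applied A -> a)
  Step 10: a a a a A B  =>  a a a a a B   (applied A -> a)
  Step 11: a a a a a B  =>  a a a a a B B   (applied B -> B B)
  Step 12: a a a a a B B  =>  a a a a a B B B   (applied B -> B B)
  Step 13: a a a a a B B B  =>  a a a a a b B B   (applied B -> b)
  Step 14: a a a a a b B B  =>  a a a a a b B B B   (applied B -> B B)
  Step 15: a a a a a b B B B  =>  a a a a a b B B B B   (applied B -> B B)
  Step 16: a a a a a b B B B B  =>  a a a a a b b B B B   (applied B -> b)
  Step 17: a a a a a b b B B B  =>  a a a a a b b b B B   (applied B -> b)
  Step 18: a a a a a b b b B B  =>  a a a a a b b b b B   (applied B -> b)
  Step 19: a a a a a b b b b B  =>  a a a a a b b b b b   (applied B -> b)
Final yield: a a a a a b b b b b
Total rewrite steps: 19

19


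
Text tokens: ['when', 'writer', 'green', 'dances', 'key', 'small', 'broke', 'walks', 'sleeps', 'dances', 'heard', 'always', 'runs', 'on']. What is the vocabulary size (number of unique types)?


Listing all tokens and tracking unique types:
  Token 1: 'when' -> NEW (unique so far: 1)
  Token 2: 'writer' -> NEW (unique so far: 2)
  Token 3: 'green' -> NEW (unique so far: 3)
  Token 4: 'dances' -> NEW (unique so far: 4)
  Token 5: 'key' -> NEW (unique so far: 5)
  Token 6: 'small' -> NEW (unique so far: 6)
  Token 7: 'broke' -> NEW (unique so far: 7)
  Token 8: 'walks' -> NEW (unique so far: 8)
  Token 9: 'sleeps' -> NEW (unique so far: 9)
  Token 10: 'dances' -> duplicate (unique so far: 9)
  Token 11: 'heard' -> NEW (unique so far: 10)
  Token 12: 'always' -> NEW (unique so far: 11)
  Token 13: 'runs' -> NEW (unique so far: 12)
  Token 14: 'on' -> NEW (unique so far: 13)
Unique types: ('always', 'broke', 'dances', 'green', 'heard', 'key', 'on', 'runs', 'sleeps', 'small', 'walks', 'when', 'writer')
Vocabulary size: 13

13


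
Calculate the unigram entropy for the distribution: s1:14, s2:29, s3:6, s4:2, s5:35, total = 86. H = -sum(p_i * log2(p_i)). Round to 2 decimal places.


Computing entropy H = -sum(p_i * log2(p_i)):
  s1: p = 14/86 = 0.1628, -p*log2(p) = 0.4263
  s2: p = 29/86 = 0.3372, -p*log2(p) = 0.5288
  s3: p = 6/86 = 0.0698, -p*log2(p) = 0.2680
  s4: p = 2/86 = 0.0233, -p*log2(p) = 0.1262
  s5: p = 35/86 = 0.4070, -p*log2(p) = 0.5278
H = sum of terms = 1.8771
Rounded to 2 decimals: 1.88

1.88


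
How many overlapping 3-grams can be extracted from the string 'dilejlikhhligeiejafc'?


String 'dilejlikhhligeiejafc' has length L = 20.
Number of overlapping n-grams = L - n + 1
Substituting: 20 - 3 + 1 = 18

18


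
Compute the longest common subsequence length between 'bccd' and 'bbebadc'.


DP table for LCS of 'bccd' and 'bbebadc':
       b  b  e  b  a  d  c
    0  0  0  0  0  0  0  0
  b 0  1  1  1  1  1  1  1
  c 0  1  1  1  1  1  1  2
  c 0  1  1  1  1  1  1  2
  d 0  1  1  1  1  1  2  2
LCS: 'bc'
LCS length = 2

2


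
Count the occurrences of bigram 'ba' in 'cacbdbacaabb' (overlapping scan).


Scanning 'cacbdbacaabb' for bigram 'ba':
  Position 0: 'ca' -> no
  Position 1: 'ac' -> no
  Position 2: 'cb' -> no
  Position 3: 'bd' -> no
  Position 4: 'db' -> no
  Position 5: 'ba' -> MATCH
  Position 6: 'ac' -> no
  Position 7: 'ca' -> no
  Position 8: 'aa' -> no
  Position 9: 'ab' -> no
  Position 10: 'bb' -> no
Total matches: 1

1


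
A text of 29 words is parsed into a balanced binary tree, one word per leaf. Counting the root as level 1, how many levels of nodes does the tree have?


In a balanced binary tree with n leaves the deepest leaf is ceil(log2(n)) edges below the root,
so counting node levels inclusive of root and leaves gives ceil(log2(n)) + 1 levels.
log2(29) = 4.8580
ceil(4.8580) = 5
levels = 5 + 1 = 6

6


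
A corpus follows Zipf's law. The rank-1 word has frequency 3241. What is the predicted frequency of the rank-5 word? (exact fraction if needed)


Zipf's law: freq(rank) = f1 / rank
f1 = 3241, rank = 5
freq = 3241 / 5
GCD(3241, 5) = 1
Simplified: 3241/5

3241/5


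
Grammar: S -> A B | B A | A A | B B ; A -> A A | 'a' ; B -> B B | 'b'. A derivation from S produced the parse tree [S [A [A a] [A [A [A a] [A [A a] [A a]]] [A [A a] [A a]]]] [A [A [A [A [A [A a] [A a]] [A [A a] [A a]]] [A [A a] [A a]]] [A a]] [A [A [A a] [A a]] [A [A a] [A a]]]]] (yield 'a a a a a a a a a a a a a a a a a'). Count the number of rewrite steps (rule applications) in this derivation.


Every bracketed nonterminal node [X ...] in the tree is produced by exactly one rule application.
Reading the tree off as a leftmost derivation:
  Step 1: S  =>  A A   (applied S -> A A)
  Step 2: A A  =>  A A A   (applied A -> A A)
  Step 3: A A A  =>  a A A   (applied A -> a)
  Step 4: a A A  =>  a A A A   (applied A -> A A)
  Step 5: a A A A  =>  a A A A A   (applied A -> A A)
  Step 6: a A A A A  =>  a a A A A   (applied A -> a)
  Step 7: a a A A A  =>  a a A A A A   (applied A -> A A)
  Step 8: a a A A A A  =>  a a a A A A   (applied A -> a)
  Step 9: a a a A A A  =>  a a a a A A   (applied A -> a)
  Step 10: a a a a A A  =>  a a a a A A A   (applied A -> A A)
  Step 11: a a a a A A A  =>  a a a a a A A   (applied A -> a)
  Step 12: a a a a a A A  =>  a a a a a a A   (applied A -> a)
  Step 13: a a a a a a A  =>  a a a a a a A A   (applied A -> A A)
  Step 14: a a a a a a A A  =>  a a a a a a A A A   (applied A -> A A)
  Step 15: a a a a a a A A A  =>  a a a a a a A A A A   (applied A -> A A)
  Step 16: a a a a a a A A A A  =>  a a a a a a A A A A A   (applied A -> A A)
  Step 17: a a a a a a A A A A A  =>  a a a a a a A A A A A A   (applied A -> A A)
  Step 18: a a a a a a A A A A A A  =>  a a a a a a a A A A A A   (applied A -> a)
  Step 19: a a a a a a a A A A A A  =>  a a a a a a a a A A A A   (applied A -> a)
  Step 20: a a a a a a a a A A A A  =>  a a a a a a a a A A A A A   (applied A -> A A)
  Step 21: a a a a a a a a A A A A A  =>  a a a a a a a a a A A A A   (applied A -> a)
  Step 22: a a a a a a a a a A A A A  =>  a a a a a a a a a a A A A   (applied A -> a)
  Step 23: a a a a a a a a a a A A A  =>  a a a a a a a a a a A A A A   (applied A -> A A)
  Step 24: a a a a a a a a a a A A A A  =>  a a a a a a a a a a a A A A   (applied A -> a)
  Step 25: a a a a a a a a a a a A A A  =>  a a a a a a a a a a a a A A   (applied A -> a)
  Step 26: a a a a a a a a a a a a A A  =>  a a a a a a a a a a a a a A   (applied A -> a)
  Step 27: a a a a a a a a a a a a a A  =>  a a a a a a a a a a a a a A A   (applied A -> A A)
  Step 28: a a a a a a a a a a a a a A A  =>  a a a a a a a a a a a a a A A A   (applied A -> A A)
  Step 29: a a a a a a a a a a a a a A A A  =>  a a a a a a a a a a a a a a A A   (applied A -> a)
  Step 30: a a a a a a a a a a a a a a A A  =>  a a a a a a a a a a a a a a a A   (applied A -> a)
  Step 31: a a a a a a a a a a a a a a a A  =>  a a a a a a a a a a a a a a a A A   (applied A -> A A)
  Step 32: a a a a a a a a a a a a a a a A A  =>  a a a a a a a a a a a a a a a a A   (applied A -> a)
  Step 33: a a a a a a a a a a a a a a a a A  =>  a a a a a a a a a a a a a a a a a   (applied A -> a)
Final yield: a a a a a a a a a a a a a a a a a
Total rewrite steps: 33

33


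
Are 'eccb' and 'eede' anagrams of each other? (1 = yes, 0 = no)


Sort characters of 'eccb': 'bcce'
Sort characters of 'eede': 'deee'
Sorted forms differ -> they are NOT anagrams
Result: 0

0


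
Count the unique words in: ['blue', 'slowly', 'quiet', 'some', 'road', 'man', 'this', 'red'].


Listing all tokens and tracking unique types:
  Token 1: 'blue' -> NEW (unique so far: 1)
  Token 2: 'slowly' -> NEW (unique so far: 2)
  Token 3: 'quiet' -> NEW (unique so far: 3)
  Token 4: 'some' -> NEW (unique so far: 4)
  Token 5: 'road' -> NEW (unique so far: 5)
  Token 6: 'man' -> NEW (unique so far: 6)
  Token 7: 'this' -> NEW (unique so far: 7)
  Token 8: 'red' -> NEW (unique so far: 8)
Unique types: ('blue', 'man', 'quiet', 'red', 'road', 'slowly', 'some', 'this')
Vocabulary size: 8

8


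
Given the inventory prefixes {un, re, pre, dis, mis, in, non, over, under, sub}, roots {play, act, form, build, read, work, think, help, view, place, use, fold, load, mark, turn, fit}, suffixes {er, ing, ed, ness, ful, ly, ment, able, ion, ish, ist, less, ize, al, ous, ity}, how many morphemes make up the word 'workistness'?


Segmenting 'workistness' against the inventory:
  'work' -> root (morpheme 1)
  'ist' -> suffix (morpheme 2)
  'ness' -> suffix (morpheme 3)
Total morphemes: 3

3


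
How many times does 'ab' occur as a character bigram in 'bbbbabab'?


Scanning 'bbbbabab' for bigram 'ab':
  Position 0: 'bb' -> no
  Position 1: 'bb' -> no
  Position 2: 'bb' -> no
  Position 3: 'ba' -> no
  Position 4: 'ab' -> MATCH
  Position 5: 'ba' -> no
  Position 6: 'ab' -> MATCH
Total matches: 2

2


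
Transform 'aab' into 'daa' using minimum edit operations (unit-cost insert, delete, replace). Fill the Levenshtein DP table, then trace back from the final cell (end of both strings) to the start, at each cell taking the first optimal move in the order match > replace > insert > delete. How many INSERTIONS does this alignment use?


Edit distance = 2. Backtracking from cell (3, 3) with preference match > replace > insert > delete,
then listing the resulting alignment 'aab' -> 'daa' left to right:
  Step 1: replace a->d
  Step 2: keep 'a'
  Step 3: replace b->a
Total insertions: 0

0


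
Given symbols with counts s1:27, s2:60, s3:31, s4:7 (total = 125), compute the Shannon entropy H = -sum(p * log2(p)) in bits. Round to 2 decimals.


Computing entropy H = -sum(p_i * log2(p_i)):
  s1: p = 27/125 = 0.2160, -p*log2(p) = 0.4776
  s2: p = 60/125 = 0.4800, -p*log2(p) = 0.5083
  s3: p = 31/125 = 0.2480, -p*log2(p) = 0.4989
  s4: p = 7/125 = 0.0560, -p*log2(p) = 0.2329
H = sum of terms = 1.7177
Rounded to 2 decimals: 1.72

1.72


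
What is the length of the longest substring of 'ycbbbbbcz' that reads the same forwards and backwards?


Scanning 'ycbbbbbcz' for palindromic substrings.
Substring at positions 1-7: 'cbbbbbc'.
Check: reverse('cbbbbbc') = 'cbbbbbc' -> palindrome confirmed.
Neighbouring characters ('y' / 'z') break symmetry, so it cannot extend further.
No longer palindromic substring exists; longest length = 7

7


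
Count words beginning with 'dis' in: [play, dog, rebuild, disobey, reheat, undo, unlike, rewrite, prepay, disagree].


Checking each word for prefix 'dis':
  'play' -> no (count: 0)
  'dog' -> no (count: 0)
  'rebuild' -> no (count: 0)
  'disobey' -> YES, starts with 'dis' (count: 1)
  'reheat' -> no (count: 1)
  'undo' -> no (count: 1)
  'unlike' -> no (count: 1)
  'rewrite' -> no (count: 1)
  'prepay' -> no (count: 1)
  'disagree' -> YES, starts with 'dis' (count: 2)
Total with prefix 'dis': 2

2


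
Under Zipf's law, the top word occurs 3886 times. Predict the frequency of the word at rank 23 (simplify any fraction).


Zipf's law: freq(rank) = f1 / rank
f1 = 3886, rank = 23
freq = 3886 / 23
GCD(3886, 23) = 1
Simplified: 3886/23

3886/23


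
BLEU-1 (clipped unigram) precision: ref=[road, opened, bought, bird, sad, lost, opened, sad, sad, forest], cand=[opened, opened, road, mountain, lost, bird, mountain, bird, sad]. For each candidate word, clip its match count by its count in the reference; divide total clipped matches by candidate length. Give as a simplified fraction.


Reference word counts: {'bird': 1, 'bought': 1, 'forest': 1, 'lost': 1, 'opened': 2, 'road': 1, 'sad': 3}
Checking each candidate word (with clipping):
  'opened' -> in reference (ref count 2, used 1/2) -> match (matches: 1)
  'opened' -> in reference (ref count 2, used 2/2) -> match (matches: 2)
  'road' -> in reference (ref count 1, used 1/1) -> match (matches: 3)
  'mountain' -> not in reference -> no match (matches: 3)
  'lost' -> in reference (ref count 1, used 1/1) -> match (matches: 4)
  'bird' -> in reference (ref count 1, used 1/1) -> match (matches: 5)
  'mountain' -> not in reference -> no match (matches: 5)
  'bird' -> ref count 1 already used up (1/1) -> clipped, no match (matches: 5)
  'sad' -> in reference (ref count 3, used 1/3) -> match (matches: 6)
Clipped matches: 6, Candidate length: 9
Precision = 6/9 = 2/3

2/3


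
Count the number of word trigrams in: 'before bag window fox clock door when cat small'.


Word trigrams from [9] words:
  Trigram 1: (before bag window)
  Trigram 2: (bag window fox)
  Trigram 3: (window fox clock)
  Trigram 4: (fox clock door)
  Trigram 5: (clock door when)
  Trigram 6: (door when cat)
  Trigram 7: (when cat small)
Total word trigrams: 9 - 2 = 7

7


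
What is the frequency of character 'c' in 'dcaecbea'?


Scanning 'dcaecbea' for 'c':
  Position 1: 'c' -> MATCH (count: 1)
  Position 4: 'c' -> MATCH (count: 2)
Total occurrences of 'c': 2

2


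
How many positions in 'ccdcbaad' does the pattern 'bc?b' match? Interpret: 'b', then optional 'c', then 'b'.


Pattern: bc?b means 'b', then optional 'c', then 'b'.
Scanning 'ccdcbaad' position-by-position:
  Pos 0: window 'ccd' -> no
  Pos 1: window 'cdc' -> no
  Pos 2: window 'dcb' -> no
  Pos 3: window 'cba' -> no
  Pos 4: window 'baa' -> no
  Pos 5: window 'aad' -> no
  Pos 6: window 'ad' -> no
  Pos 7: window 'd' -> no
Total matches: 0

0


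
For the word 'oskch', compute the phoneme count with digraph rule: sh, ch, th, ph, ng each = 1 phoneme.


Parsing 'oskch' greedily, digraphs first:
  'o' -> vowel phoneme (phonemes so far: 1)
  's' -> consonant phoneme (phonemes so far: 2)
  'k' -> consonant phoneme (phonemes so far: 3)
  'ch' -> digraph (1 consonant phoneme) (phonemes so far: 4)
Total phonemes: 4

4


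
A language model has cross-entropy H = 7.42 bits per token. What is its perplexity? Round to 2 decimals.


Perplexity formula: PP = 2^H
H = 7.42
PP = 2^7.42
Decompose: 2^7.42 = 2^7 * 2^0.42
2^7 = 128, 2^0.42 ~ 1.3379276
PP ~ 128 * 1.3379276 = 171.2547328
Rounded to 2 decimals: 171.25

171.25


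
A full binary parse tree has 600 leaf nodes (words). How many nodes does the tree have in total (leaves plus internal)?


Leaf nodes (terminals): 600
Internal nodes = n - 1 = 600 - 1 = 599
Total = leaves + internal = 600 + 599 = 1199

1199


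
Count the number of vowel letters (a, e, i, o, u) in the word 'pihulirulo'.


Scanning each character of 'pihulirulo':
  Position 1: 'p' -> consonant (running count: 0)
  Position 2: 'i' -> vowel (running count: 1)
  Position 3: 'h' -> consonant (running count: 1)
  Position 4: 'u' -> vowel (running count: 2)
  Position 5: 'l' -> consonant (running count: 2)
  Position 6: 'i' -> vowel (running count: 3)
  Position 7: 'r' -> consonant (running count: 3)
  Position 8: 'u' -> vowel (running count: 4)
  Position 9: 'l' -> consonant (running count: 4)
  Position 10: 'o' -> vowel (running count: 5)
Total vowels: 5

5


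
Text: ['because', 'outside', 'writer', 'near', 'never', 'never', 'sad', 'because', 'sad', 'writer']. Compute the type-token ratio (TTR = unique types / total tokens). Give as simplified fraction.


Tokens: 10
Unique types: ('because', 'near', 'never', 'outside', 'sad', 'writer') = 6
TTR = 6/10
Simplify: divide both by 2 -> 3/5
TTR = 3/5

3/5


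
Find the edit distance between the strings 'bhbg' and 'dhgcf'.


Building DP table for s1='bhbg' (len 4) and s2='dhgcf' (len 5):
       d  h  g  c  f
    0  1  2  3  4  5
  b 1  1  2  3  4  5
  h 2  2  1  2  3  4
  b 3  3  2  2  3  4
  g 4  4  3  2  3  4
Edit distance = dp[4][5] = 4

4


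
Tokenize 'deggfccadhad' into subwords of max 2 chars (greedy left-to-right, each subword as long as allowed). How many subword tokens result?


'deggfccadhad' has 12 characters.
Chunking with max size 2:
  Chunk 1: 'de' (positions 0-1)
  Chunk 2: 'gg' (positions 2-3)
  Chunk 3: 'fc' (positions 4-5)
  Chunk 4: 'ca' (positions 6-7)
  Chunk 5: 'dh' (positions 8-9)
  Chunk 6: 'ad' (positions 10-11)
Total chunks: ceil(12 / 2) = 6

6


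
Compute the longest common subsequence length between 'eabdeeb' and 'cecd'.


DP table for LCS of 'eabdeeb' and 'cecd':
       c  e  c  d
    0  0  0  0  0
  e 0  0  1  1  1
  a 0  0  1  1  1
  b 0  0  1  1  1
  d 0  0  1  1  2
  e 0  0  1  1  2
  e 0  0  1  1  2
  b 0  0  1  1  2
LCS: 'ed'
LCS length = 2

2


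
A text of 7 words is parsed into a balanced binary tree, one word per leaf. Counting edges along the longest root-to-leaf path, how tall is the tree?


In a balanced binary tree with n leaves the deepest leaf is ceil(log2(n)) edges below the root.
log2(7) = 2.8074
ceil(2.8074) = 3
height (edges) = 3

3


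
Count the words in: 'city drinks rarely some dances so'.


Counting words by splitting on spaces:
  Word 1: 'city'
  Word 2: 'drinks'
  Word 3: 'rarely'
  Word 4: 'some'
  Word 5: 'dances'
  Word 6: 'so'
Total words: 6

6


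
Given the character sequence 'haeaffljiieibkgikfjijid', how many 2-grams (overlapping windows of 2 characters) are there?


String 'haeaffljiieibkgikfjijid' has length L = 23.
Number of overlapping n-grams = L - n + 1
Substituting: 23 - 2 + 1 = 22

22


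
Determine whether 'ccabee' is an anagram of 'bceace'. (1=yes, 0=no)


Sort characters of 'ccabee': 'abccee'
Sort characters of 'bceace': 'abccee'
Sorted forms match -> they ARE anagrams
Result: 1

1


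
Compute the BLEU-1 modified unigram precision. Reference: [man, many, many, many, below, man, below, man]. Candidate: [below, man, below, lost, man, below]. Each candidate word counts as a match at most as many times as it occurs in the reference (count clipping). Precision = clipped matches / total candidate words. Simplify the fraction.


Reference word counts: {'below': 2, 'man': 3, 'many': 3}
Checking each candidate word (with clipping):
  'below' -> in reference (ref count 2, used 1/2) -> match (matches: 1)
  'man' -> in reference (ref count 3, used 1/3) -> match (matches: 2)
  'below' -> in reference (ref count 2, used 2/2) -> match (matches: 3)
  'lost' -> not in reference -> no match (matches: 3)
  'man' -> in reference (ref count 3, used 2/3) -> match (matches: 4)
  'below' -> ref count 2 already used up (2/2) -> clipped, no match (matches: 4)
Clipped matches: 4, Candidate length: 6
Precision = 4/6 = 2/3

2/3


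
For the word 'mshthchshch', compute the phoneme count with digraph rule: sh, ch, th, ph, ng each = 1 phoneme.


Parsing 'mshthchshch' greedily, digraphs first:
  'm' -> consonant phoneme (phonemes so far: 1)
  'sh' -> digraph (1 consonant phoneme) (phonemes so far: 2)
  'th' -> digraph (1 consonant phoneme) (phonemes so far: 3)
  'ch' -> digraph (1 consonant phoneme) (phonemes so far: 4)
  'sh' -> digraph (1 consonant phoneme) (phonemes so far: 5)
  'ch' -> digraph (1 consonant phoneme) (phonemes so far: 6)
Total phonemes: 6

6


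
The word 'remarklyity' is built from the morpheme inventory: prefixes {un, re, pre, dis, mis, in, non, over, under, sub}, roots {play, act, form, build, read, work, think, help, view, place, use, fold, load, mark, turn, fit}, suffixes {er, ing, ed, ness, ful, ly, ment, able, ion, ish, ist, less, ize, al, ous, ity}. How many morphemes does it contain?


Segmenting 'remarklyity' against the inventory:
  're' -> prefix (morpheme 1)
  'mark' -> root (morpheme 2)
  'ly' -> suffix (morpheme 3)
  'ity' -> suffix (morpheme 4)
Total morphemes: 4

4


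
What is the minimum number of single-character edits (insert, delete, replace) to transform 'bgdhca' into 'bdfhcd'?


Building DP table for s1='bgdhca' (len 6) and s2='bdfhcd' (len 6):
       b  d  f  h  c  d
    0  1  2  3  4  5  6
  b 1  0  1  2  3  4  5
  g 2  1  1  2  3  4  5
  d 3  2  1  2  3  4  4
  h 4  3  2  2  2  3  4
  c 5  4  3  3  3  2  3
  a 6  5  4  4  4  3  3
Edit distance = dp[6][6] = 3

3


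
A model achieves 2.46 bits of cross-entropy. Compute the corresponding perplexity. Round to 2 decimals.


Perplexity formula: PP = 2^H
H = 2.46
PP = 2^2.46
Decompose: 2^2.46 = 2^2 * 2^0.46
2^2 = 4, 2^0.46 ~ 1.3755418
PP ~ 4 * 1.3755418 = 5.5021672
Rounded to 2 decimals: 5.50

5.50


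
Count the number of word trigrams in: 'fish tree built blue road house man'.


Word trigrams from [7] words:
  Trigram 1: (fish tree built)
  Trigram 2: (tree built blue)
  Trigram 3: (built blue road)
  Trigram 4: (blue road house)
  Trigram 5: (road house man)
Total word trigrams: 7 - 2 = 5

5


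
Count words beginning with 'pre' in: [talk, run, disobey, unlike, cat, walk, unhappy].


Checking each word for prefix 'pre':
  'talk' -> no (count: 0)
  'run' -> no (count: 0)
  'disobey' -> no (count: 0)
  'unlike' -> no (count: 0)
  'cat' -> no (count: 0)
  'walk' -> no (count: 0)
  'unhappy' -> no (count: 0)
Total with prefix 'pre': 0

0


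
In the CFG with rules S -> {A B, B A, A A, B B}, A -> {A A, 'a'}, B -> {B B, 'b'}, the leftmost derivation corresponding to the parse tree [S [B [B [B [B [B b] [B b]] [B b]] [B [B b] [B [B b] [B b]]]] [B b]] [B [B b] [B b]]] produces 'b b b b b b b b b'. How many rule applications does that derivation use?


Every bracketed nonterminal node [X ...] in the tree is produced by exactly one rule application.
Reading the tree off as a leftmost derivation:
  Step 1: S  =>  B B   (applied S -> B B)
  Step 2: B B  =>  B B B   (applied B -> B B)
  Step 3: B B B  =>  B B B B   (applied B -> B B)
  Step 4: B B B B  =>  B B B B B   (applied B -> B B)
  Step 5: B B B B B  =>  B B B B B B   (applied B -> B B)
  Step 6: B B B B B B  =>  b B B B B B   (applied B -> b)
  Step 7: b B B B B B  =>  b b B B B B   (applied B -> b)
  Step 8: b b B B B B  =>  b b b B B B   (applied B -> b)
  Step 9: b b b B B B  =>  b b b B B B B   (applied B -> B B)
  Step 10: b b b B B B B  =>  b b b b B B B   (applied B -> b)
  Step 11: b b b b B B B  =>  b b b b B B B B   (applied B -> B B)
  Step 12: b b b b B B B B  =>  b b b b b B B B   (applied B -> b)
  Step 13: b b b b b B B B  =>  b b b b b b B B   (applied B -> b)
  Step 14: b b b b b b B B  =>  b b b b b b b B   (applied B -> b)
  Step 15: b b b b b b b B  =>  b b b b b b b B B   (applied B -> B B)
  Step 16: b b b b b b b B B  =>  b b b b b b b b B   (applied B -> b)
  Step 17: b b b b b b b b B  =>  b b b b b b b b b   (applied B -> b)
Final yield: b b b b b b b b b
Total rewrite steps: 17

17


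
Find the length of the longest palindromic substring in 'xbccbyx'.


Scanning 'xbccbyx' for palindromic substrings.
Substring at positions 1-4: 'bccb'.
Check: reverse('bccb') = 'bccb' -> palindrome confirmed.
Neighbouring characters ('x' / 'y') break symmetry, so it cannot extend further.
No longer palindromic substring exists; longest length = 4

4
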